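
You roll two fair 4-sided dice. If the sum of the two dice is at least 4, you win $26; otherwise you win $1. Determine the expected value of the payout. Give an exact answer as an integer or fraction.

E[payout] = (3/16)·1 + (13/16)·26 = 341/16

341/16 dollars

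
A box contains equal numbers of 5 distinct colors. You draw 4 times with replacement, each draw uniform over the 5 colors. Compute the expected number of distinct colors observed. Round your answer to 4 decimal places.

2.9520

Let Xⱼ=1 if type j appears at least once. P(Xⱼ=1) = 1 − ((5−1)/5)^4 = 369/625.
E[#distinct] = 5·369/625 = 369/125.
≈ 2.9520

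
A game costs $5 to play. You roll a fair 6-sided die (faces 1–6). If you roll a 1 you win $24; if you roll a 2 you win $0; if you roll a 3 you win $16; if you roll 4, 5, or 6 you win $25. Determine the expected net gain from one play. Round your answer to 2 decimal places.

E[payout] = (1/6)·0 + (1/6)·16 + (1/6)·24 + (1/2)·25 = 115/6
Expected profit = 115/6 − 5 = 85/6 ≈ $14.17

$14.17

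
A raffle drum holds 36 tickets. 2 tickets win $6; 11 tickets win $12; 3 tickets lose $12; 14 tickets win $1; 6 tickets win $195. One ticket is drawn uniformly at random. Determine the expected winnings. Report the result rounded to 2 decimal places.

E[payout] = (2/36)·6 + (11/36)·12 + (3/36)·(-12) + (14/36)·1 + (6/36)·195 = 323/9
≈ $35.89

$35.89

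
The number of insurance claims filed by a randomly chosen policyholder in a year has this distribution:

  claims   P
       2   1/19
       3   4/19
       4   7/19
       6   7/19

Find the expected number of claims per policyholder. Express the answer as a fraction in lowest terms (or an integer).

E[X] = (1/19)·2 + (4/19)·3 + (7/19)·4 + (7/19)·6
     = 84/19

84/19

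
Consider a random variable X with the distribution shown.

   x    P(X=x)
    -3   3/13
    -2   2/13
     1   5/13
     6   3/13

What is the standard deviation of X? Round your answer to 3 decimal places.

3.285

E[X] = 10/13, E[X²] = 148/13
Var(X) = E[X²] − (E[X])² = 148/13 − 100/169 = 1824/169
SD(X) = √(1824/169) ≈ 3.285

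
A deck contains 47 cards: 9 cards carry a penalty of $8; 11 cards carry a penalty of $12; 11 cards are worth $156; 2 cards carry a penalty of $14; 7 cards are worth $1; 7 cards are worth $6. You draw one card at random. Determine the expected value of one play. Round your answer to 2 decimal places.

E[payout] = (9/47)·(-8) + (11/47)·(-12) + (11/47)·156 + (2/47)·(-14) + (7/47)·1 + (7/47)·6 = 1533/47
≈ $32.62

$32.62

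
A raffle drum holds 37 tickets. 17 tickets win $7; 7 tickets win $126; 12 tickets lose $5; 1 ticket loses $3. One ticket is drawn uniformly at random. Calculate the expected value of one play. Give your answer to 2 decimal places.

E[payout] = (17/37)·7 + (7/37)·126 + (12/37)·(-5) + (1/37)·(-3) = 938/37
≈ $25.35

$25.35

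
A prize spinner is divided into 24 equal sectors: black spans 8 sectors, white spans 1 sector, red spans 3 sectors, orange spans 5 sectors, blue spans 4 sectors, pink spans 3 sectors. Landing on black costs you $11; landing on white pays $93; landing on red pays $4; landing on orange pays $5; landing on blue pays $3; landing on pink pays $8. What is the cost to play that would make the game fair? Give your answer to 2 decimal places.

E[payout] = (8/24)·(-11) + (1/24)·93 + (3/24)·4 + (5/24)·5 + (4/24)·3 + (3/24)·8 = 13/4
Fair fee = E[payout] = 13/4 ≈ $3.25

$3.25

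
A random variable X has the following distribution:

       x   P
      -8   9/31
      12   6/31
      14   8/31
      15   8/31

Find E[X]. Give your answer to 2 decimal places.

7.48

E[X] = (9/31)·(-8) + (6/31)·12 + (8/31)·14 + (8/31)·15
     = 232/31 ≈ 7.48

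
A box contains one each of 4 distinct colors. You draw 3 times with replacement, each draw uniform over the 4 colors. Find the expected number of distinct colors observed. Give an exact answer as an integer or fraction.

Let Xⱼ=1 if type j appears at least once. P(Xⱼ=1) = 1 − ((4−1)/4)^3 = 37/64.
E[#distinct] = 4·37/64 = 37/16.

37/16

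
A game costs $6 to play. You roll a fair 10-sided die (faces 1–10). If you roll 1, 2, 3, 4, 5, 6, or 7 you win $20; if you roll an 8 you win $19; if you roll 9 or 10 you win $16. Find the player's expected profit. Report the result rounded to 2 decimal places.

$13.10

E[payout] = (1/5)·16 + (1/10)·19 + (7/10)·20 = 191/10
Expected profit = 191/10 − 6 = 131/10 ≈ $13.10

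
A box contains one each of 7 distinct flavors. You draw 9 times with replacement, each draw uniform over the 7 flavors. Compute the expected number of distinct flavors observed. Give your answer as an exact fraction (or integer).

Let Xⱼ=1 if type j appears at least once. P(Xⱼ=1) = 1 − ((7−1)/7)^9 = 30275911/40353607.
E[#distinct] = 7·30275911/40353607 = 30275911/5764801.

30275911/5764801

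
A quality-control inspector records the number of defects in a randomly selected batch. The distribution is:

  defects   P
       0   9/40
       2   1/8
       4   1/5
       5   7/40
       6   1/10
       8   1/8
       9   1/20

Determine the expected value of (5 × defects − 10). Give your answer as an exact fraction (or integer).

E[5x-10] = (9/40)·(-10) + (1/8)·0 + (1/5)·10 + (7/40)·15 + (1/10)·20 + (1/8)·30 + (1/20)·35
     = 79/8

79/8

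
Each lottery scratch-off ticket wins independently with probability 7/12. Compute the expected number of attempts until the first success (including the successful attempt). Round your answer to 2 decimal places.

1.71

For a geometric distribution, E[trials] = 1/p = 1/(7/12) = 12/7.
≈ 1.71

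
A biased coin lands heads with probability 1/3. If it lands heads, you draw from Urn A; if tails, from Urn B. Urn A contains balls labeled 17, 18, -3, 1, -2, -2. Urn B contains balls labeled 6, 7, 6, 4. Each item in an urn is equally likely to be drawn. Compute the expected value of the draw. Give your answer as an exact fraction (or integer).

E[X | Urn A] = (17 + 18 − 3 + 1 − 2 − 2)/6 = 29/6
E[X | Urn B] = (6 + 7 + 6 + 4)/4 = 23/4
E[X] = (1/3)·29/6 + (2/3)·23/4 = 49/9

49/9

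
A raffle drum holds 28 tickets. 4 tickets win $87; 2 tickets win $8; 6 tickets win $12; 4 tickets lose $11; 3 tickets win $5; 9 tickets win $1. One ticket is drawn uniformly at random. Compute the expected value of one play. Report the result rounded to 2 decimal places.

E[payout] = (4/28)·87 + (2/28)·8 + (6/28)·12 + (4/28)·(-11) + (3/28)·5 + (9/28)·1 = 104/7
≈ $14.86

$14.86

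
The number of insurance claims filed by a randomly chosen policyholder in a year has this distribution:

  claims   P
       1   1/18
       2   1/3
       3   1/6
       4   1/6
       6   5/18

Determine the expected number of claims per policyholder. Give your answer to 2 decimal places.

3.56

E[X] = (1/18)·1 + (1/3)·2 + (1/6)·3 + (1/6)·4 + (5/18)·6
     = 32/9 ≈ 3.56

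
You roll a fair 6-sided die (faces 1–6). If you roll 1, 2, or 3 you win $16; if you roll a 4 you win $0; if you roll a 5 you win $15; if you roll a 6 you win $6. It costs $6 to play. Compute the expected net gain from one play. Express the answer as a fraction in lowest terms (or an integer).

11/2 dollars

E[payout] = (1/6)·0 + (1/6)·6 + (1/6)·15 + (1/2)·16 = 23/2
Expected profit = 23/2 − 6 = 11/2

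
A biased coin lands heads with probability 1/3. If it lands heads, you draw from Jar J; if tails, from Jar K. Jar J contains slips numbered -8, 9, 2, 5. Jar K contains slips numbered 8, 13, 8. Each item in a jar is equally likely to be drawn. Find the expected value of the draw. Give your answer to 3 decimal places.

7.111

E[X | Jar J] = (-8 + 9 + 2 + 5)/4 = 2
E[X | Jar K] = (8 + 13 + 8)/3 = 29/3
E[X] = (1/3)·2 + (2/3)·29/3 = 64/9 ≈ 7.111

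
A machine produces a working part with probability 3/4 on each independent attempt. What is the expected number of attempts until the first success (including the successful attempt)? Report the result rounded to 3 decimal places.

For a geometric distribution, E[trials] = 1/p = 1/(3/4) = 4/3.
≈ 1.333

1.333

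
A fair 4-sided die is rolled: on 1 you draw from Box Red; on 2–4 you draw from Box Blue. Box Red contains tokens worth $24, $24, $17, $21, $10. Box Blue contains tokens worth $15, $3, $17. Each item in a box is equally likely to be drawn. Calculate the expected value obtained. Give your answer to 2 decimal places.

$13.55

E[X | Box Red] = (24 + 24 + 17 + 21 + 10)/5 = 96/5
E[X | Box Blue] = (15 + 3 + 17)/3 = 35/3
E[X] = (1/4)·96/5 + (3/4)·35/3 = 271/20 ≈ 13.55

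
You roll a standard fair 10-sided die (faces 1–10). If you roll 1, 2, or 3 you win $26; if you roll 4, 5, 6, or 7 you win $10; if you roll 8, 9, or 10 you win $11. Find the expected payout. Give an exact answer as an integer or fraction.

151/10 dollars

E[payout] = (2/5)·10 + (3/10)·11 + (3/10)·26 = 151/10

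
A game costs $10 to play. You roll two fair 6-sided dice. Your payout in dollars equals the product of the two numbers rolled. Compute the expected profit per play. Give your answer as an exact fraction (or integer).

9/4 dollars

Distribution of the product of the two numbers rolled: 1 w.p. 1/36, 2 w.p. 1/18, 3 w.p. 1/18, 4 w.p. 1/12, 5 w.p. 1/18, 6 w.p. 1/9, …
E[payout] = (1/36)·1 + (1/18)·2 + (1/18)·3 + (1/12)·4 + (1/18)·5 + (1/9)·6 + (1/18)·8 + (1/36)·9 + (1/18)·10 + (1/9)·12 + (1/18)·15 + (1/36)·16 + (1/18)·18 + (1/18)·20 + (1/18)·24 + (1/36)·25 + (1/18)·30 + (1/36)·36 = 49/4
Expected profit = 49/4 − 10 = 9/4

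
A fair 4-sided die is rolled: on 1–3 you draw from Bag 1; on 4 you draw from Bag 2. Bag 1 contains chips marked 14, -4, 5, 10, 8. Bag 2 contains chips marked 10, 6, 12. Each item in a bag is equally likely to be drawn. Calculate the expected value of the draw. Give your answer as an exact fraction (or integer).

437/60

E[X | Bag 1] = (14 − 4 + 5 + 10 + 8)/5 = 33/5
E[X | Bag 2] = (10 + 6 + 12)/3 = 28/3
E[X] = (3/4)·33/5 + (1/4)·28/3 = 437/60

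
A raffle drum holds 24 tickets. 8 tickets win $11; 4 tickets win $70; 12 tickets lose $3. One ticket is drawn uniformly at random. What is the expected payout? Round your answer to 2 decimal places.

E[payout] = (8/24)·11 + (4/24)·70 + (12/24)·(-3) = 83/6
≈ $13.83

$13.83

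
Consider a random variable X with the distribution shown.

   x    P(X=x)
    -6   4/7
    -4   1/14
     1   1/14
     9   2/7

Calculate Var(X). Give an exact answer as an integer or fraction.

E[X] = (4/7)·(-6) + (1/14)·(-4) + (1/14)·1 + (2/7)·9 = -15/14
E[X²] = (4/7)·36 + (1/14)·16 + (1/14)·1 + (2/7)·81 = 629/14
Var(X) = 629/14 − (-15/14)² = 8581/196

8581/196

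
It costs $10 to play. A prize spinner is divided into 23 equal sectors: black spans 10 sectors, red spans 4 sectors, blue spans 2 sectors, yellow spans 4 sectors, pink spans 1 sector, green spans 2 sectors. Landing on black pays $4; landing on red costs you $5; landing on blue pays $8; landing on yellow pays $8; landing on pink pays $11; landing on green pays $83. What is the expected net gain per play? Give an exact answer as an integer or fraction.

15/23 dollars

E[payout] = (10/23)·4 + (4/23)·(-5) + (2/23)·8 + (4/23)·8 + (1/23)·11 + (2/23)·83 = 245/23
Expected profit = 245/23 − 10 = 15/23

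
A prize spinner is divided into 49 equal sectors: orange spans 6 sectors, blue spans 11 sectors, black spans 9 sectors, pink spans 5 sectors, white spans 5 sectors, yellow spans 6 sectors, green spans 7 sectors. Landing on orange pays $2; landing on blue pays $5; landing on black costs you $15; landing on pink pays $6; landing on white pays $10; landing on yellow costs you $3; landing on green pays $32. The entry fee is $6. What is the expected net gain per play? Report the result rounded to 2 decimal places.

E[payout] = (6/49)·2 + (11/49)·5 + (9/49)·(-15) + (5/49)·6 + (5/49)·10 + (6/49)·(-3) + (7/49)·32 = 218/49
Expected profit = 218/49 − 6 = -76/49 ≈ -$1.55

-$1.55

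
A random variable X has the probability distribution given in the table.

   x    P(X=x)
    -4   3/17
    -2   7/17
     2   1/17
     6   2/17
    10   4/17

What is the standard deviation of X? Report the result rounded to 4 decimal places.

E[X] = 28/17, E[X²] = 552/17
Var(X) = E[X²] − (E[X])² = 552/17 − 784/289 = 8600/289
SD(X) = √(8600/289) ≈ 5.4551

5.4551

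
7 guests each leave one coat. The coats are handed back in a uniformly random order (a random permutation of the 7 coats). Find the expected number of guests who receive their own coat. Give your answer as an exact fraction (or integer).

1

Let Xᵢ = 1 if person i gets their own coat. For each i, P(Xᵢ=1) = 1/7.
By linearity of expectation, E[X₁+…+X_7] = 7·(1/7) = 1.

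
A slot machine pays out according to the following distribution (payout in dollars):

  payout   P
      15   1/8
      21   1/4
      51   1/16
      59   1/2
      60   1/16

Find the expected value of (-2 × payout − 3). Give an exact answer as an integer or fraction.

-721/8

E[-2x-3] = (1/8)·(-33) + (1/4)·(-45) + (1/16)·(-105) + (1/2)·(-121) + (1/16)·(-123)
     = -721/8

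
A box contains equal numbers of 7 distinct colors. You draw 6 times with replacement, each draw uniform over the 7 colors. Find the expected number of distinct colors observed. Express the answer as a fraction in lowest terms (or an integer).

70993/16807

Let Xⱼ=1 if type j appears at least once. P(Xⱼ=1) = 1 − ((7−1)/7)^6 = 70993/117649.
E[#distinct] = 7·70993/117649 = 70993/16807.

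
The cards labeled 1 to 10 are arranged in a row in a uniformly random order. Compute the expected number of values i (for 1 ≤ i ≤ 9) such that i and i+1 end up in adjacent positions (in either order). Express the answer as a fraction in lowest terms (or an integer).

For each i ∈ {1,…,9}, let Xᵢ = 1 if i and i+1 are adjacent. P(Xᵢ=1) = 2·(10−1)!/10! = 2/10.
By linearity, E[ΣXᵢ] = (9)·(2/10) = 9/5.

9/5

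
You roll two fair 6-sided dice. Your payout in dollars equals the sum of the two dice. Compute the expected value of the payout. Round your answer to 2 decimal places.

Distribution of the sum of the two dice: 2 w.p. 1/36, 3 w.p. 1/18, 4 w.p. 1/12, 5 w.p. 1/9, 6 w.p. 5/36, 7 w.p. 1/6, …
E[payout] = (1/36)·2 + (1/18)·3 + (1/12)·4 + (1/9)·5 + (5/36)·6 + (1/6)·7 + (5/36)·8 + (1/9)·9 + (1/12)·10 + (1/18)·11 + (1/36)·12 = 7
≈ $7.00

$7.00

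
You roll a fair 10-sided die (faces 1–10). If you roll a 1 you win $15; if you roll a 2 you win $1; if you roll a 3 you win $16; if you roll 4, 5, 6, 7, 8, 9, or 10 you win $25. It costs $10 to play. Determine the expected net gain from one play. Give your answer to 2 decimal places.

E[payout] = (1/10)·1 + (1/10)·15 + (1/10)·16 + (7/10)·25 = 207/10
Expected profit = 207/10 − 10 = 107/10 ≈ $10.70

$10.70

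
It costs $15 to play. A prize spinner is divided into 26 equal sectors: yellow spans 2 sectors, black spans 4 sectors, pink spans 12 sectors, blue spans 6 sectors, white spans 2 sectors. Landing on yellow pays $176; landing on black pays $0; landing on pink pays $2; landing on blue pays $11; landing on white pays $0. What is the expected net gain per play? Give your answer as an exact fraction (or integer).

$2

E[payout] = (2/26)·176 + (4/26)·0 + (12/26)·2 + (6/26)·11 + (2/26)·0 = 17
Expected profit = 17 − 15 = 2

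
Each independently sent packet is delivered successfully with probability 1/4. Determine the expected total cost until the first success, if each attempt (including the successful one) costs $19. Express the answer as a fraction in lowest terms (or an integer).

E[#attempts] = 1/p = 4; E[cost] = 19·4 = 76.

$76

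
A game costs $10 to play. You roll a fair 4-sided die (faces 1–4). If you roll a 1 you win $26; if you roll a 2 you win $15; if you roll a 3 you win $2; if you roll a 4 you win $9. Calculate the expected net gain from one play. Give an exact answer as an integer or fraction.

E[payout] = (1/4)·2 + (1/4)·9 + (1/4)·15 + (1/4)·26 = 13
Expected profit = 13 − 10 = 3

$3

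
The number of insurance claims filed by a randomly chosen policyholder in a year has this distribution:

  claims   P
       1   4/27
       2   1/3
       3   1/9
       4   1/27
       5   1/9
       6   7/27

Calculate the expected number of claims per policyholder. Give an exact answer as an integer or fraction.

92/27

E[X] = (4/27)·1 + (1/3)·2 + (1/9)·3 + (1/27)·4 + (1/9)·5 + (7/27)·6
     = 92/27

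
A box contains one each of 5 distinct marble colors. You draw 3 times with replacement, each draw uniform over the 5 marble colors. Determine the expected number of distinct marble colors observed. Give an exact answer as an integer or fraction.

Let Xⱼ=1 if type j appears at least once. P(Xⱼ=1) = 1 − ((5−1)/5)^3 = 61/125.
E[#distinct] = 5·61/125 = 61/25.

61/25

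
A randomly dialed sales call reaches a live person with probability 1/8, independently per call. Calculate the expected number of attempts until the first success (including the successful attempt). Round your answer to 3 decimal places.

For a geometric distribution, E[trials] = 1/p = 1/(1/8) = 8.
≈ 8.000

8.000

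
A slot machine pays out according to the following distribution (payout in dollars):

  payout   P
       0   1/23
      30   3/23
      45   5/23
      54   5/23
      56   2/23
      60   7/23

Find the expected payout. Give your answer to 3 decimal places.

E[X] = (1/23)·0 + (3/23)·30 + (5/23)·45 + (5/23)·54 + (2/23)·56 + (7/23)·60
     = 1117/23 ≈ 48.565

$48.565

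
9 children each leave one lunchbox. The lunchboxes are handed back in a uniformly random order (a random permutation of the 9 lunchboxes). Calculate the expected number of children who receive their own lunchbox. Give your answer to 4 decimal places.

Let Xᵢ = 1 if person i gets their own lunchbox. For each i, P(Xᵢ=1) = 1/9.
By linearity of expectation, E[X₁+…+X_9] = 9·(1/9) = 1.
≈ 1.0000

1.0000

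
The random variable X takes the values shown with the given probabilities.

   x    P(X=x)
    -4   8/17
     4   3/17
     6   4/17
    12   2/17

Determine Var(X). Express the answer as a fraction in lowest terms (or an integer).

9552/289

E[X] = (8/17)·(-4) + (3/17)·4 + (4/17)·6 + (2/17)·12 = 28/17
E[X²] = (8/17)·16 + (3/17)·16 + (4/17)·36 + (2/17)·144 = 608/17
Var(X) = 608/17 − (28/17)² = 9552/289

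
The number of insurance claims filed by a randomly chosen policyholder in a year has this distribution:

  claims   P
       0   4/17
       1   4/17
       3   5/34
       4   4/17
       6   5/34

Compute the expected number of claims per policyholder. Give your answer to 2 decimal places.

2.50

E[X] = (4/17)·0 + (4/17)·1 + (5/34)·3 + (4/17)·4 + (5/34)·6
     = 5/2 ≈ 2.50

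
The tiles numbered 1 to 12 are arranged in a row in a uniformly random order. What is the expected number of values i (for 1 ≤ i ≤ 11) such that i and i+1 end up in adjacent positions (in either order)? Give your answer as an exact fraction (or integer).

11/6

For each i ∈ {1,…,11}, let Xᵢ = 1 if i and i+1 are adjacent. P(Xᵢ=1) = 2·(12−1)!/12! = 2/12.
By linearity, E[ΣXᵢ] = (11)·(2/12) = 11/6.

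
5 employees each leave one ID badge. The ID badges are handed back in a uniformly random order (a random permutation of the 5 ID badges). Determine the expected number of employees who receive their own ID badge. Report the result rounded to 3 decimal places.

Let Xᵢ = 1 if person i gets their own ID badge. For each i, P(Xᵢ=1) = 1/5.
By linearity of expectation, E[X₁+…+X_5] = 5·(1/5) = 1.
≈ 1.000

1.000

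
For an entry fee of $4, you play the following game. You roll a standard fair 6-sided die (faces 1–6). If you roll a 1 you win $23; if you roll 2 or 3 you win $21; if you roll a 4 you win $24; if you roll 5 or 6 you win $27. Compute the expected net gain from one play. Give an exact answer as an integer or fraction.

E[payout] = (1/3)·21 + (1/6)·23 + (1/6)·24 + (1/3)·27 = 143/6
Expected profit = 143/6 − 4 = 119/6

119/6 dollars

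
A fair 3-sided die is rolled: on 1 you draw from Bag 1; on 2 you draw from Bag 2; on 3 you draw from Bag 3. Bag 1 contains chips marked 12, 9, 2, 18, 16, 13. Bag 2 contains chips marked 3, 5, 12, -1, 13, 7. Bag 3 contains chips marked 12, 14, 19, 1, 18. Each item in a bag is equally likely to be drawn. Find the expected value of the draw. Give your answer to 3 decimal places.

10.322

E[X | Bag 1] = (12 + 9 + 2 + 18 + 16 + 13)/6 = 35/3
E[X | Bag 2] = (3 + 5 + 12 − 1 + 13 + 7)/6 = 13/2
E[X | Bag 3] = (12 + 14 + 19 + 1 + 18)/5 = 64/5
E[X] = (1/3)·35/3 + (1/3)·13/2 + (1/3)·64/5 = 929/90 ≈ 10.322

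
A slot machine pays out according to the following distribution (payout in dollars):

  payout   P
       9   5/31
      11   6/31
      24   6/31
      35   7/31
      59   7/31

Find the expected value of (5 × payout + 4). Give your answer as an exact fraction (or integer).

E[5x+4] = (5/31)·49 + (6/31)·59 + (6/31)·124 + (7/31)·179 + (7/31)·299
     = 4689/31

4689/31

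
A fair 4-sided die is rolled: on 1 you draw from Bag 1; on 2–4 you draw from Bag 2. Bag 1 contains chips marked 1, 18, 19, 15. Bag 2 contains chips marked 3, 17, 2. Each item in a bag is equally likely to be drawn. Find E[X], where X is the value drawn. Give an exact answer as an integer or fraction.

141/16

E[X | Bag 1] = (1 + 18 + 19 + 15)/4 = 53/4
E[X | Bag 2] = (3 + 17 + 2)/3 = 22/3
E[X] = (1/4)·53/4 + (3/4)·22/3 = 141/16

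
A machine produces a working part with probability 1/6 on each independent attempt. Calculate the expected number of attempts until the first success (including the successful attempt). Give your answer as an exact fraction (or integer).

For a geometric distribution, E[trials] = 1/p = 1/(1/6) = 6.

6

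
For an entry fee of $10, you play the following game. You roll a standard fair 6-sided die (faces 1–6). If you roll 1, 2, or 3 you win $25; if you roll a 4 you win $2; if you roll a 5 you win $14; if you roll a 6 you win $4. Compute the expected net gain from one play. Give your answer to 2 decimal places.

E[payout] = (1/6)·2 + (1/6)·4 + (1/6)·14 + (1/2)·25 = 95/6
Expected profit = 95/6 − 10 = 35/6 ≈ $5.83

$5.83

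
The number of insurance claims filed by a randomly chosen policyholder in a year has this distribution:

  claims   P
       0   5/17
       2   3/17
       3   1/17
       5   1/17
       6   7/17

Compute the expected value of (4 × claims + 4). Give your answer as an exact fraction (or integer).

292/17

E[4x+4] = (5/17)·4 + (3/17)·12 + (1/17)·16 + (1/17)·24 + (7/17)·28
     = 292/17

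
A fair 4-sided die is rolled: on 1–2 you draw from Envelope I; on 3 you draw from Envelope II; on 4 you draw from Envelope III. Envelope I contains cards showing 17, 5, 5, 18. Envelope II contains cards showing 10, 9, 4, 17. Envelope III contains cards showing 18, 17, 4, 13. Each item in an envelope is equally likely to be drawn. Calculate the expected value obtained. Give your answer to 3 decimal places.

E[X | Envelope I] = (17 + 5 + 5 + 18)/4 = 45/4
E[X | Envelope II] = (10 + 9 + 4 + 17)/4 = 10
E[X | Envelope III] = (18 + 17 + 4 + 13)/4 = 13
E[X] = (1/2)·45/4 + (1/4)·10 + (1/4)·13 = 91/8 ≈ 11.375

11.375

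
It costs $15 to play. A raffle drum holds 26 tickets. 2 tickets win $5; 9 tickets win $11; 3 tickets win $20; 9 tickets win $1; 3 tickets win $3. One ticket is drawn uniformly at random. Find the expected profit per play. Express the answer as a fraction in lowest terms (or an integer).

E[payout] = (2/26)·5 + (9/26)·11 + (3/26)·20 + (9/26)·1 + (3/26)·3 = 187/26
Expected profit = 187/26 − 15 = -203/26

-203/26 dollars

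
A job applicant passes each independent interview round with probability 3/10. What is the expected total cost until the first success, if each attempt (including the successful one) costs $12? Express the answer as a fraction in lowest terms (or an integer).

$40

E[#attempts] = 1/p = 10/3; E[cost] = 12·10/3 = 40.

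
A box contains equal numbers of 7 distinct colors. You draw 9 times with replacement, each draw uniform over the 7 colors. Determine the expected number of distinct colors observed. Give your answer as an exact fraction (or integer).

Let Xⱼ=1 if type j appears at least once. P(Xⱼ=1) = 1 − ((7−1)/7)^9 = 30275911/40353607.
E[#distinct] = 7·30275911/40353607 = 30275911/5764801.

30275911/5764801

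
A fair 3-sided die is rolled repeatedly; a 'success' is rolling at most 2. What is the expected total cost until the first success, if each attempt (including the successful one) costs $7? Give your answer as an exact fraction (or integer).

E[#attempts] = 1/p = 3/2; E[cost] = 7·3/2 = 21/2.

21/2 dollars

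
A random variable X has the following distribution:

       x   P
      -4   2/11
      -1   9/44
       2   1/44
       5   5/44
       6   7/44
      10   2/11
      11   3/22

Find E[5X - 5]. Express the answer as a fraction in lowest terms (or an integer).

325/22

E[5x-5] = (2/11)·(-25) + (9/44)·(-10) + (1/44)·5 + (5/44)·20 + (7/44)·25 + (2/11)·45 + (3/22)·50
     = 325/22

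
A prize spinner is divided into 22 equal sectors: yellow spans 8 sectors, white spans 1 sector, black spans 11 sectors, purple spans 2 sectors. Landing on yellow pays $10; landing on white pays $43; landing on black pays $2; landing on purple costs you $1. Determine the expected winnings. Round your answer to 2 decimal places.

$6.50

E[payout] = (8/22)·10 + (1/22)·43 + (11/22)·2 + (2/22)·(-1) = 13/2
≈ $6.50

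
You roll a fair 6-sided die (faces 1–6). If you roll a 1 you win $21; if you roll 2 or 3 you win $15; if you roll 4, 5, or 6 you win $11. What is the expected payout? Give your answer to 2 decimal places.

$14.00

E[payout] = (1/2)·11 + (1/3)·15 + (1/6)·21 = 14
≈ $14.00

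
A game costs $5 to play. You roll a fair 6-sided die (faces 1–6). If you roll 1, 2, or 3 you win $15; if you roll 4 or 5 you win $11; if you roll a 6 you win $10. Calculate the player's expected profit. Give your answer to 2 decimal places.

E[payout] = (1/6)·10 + (1/3)·11 + (1/2)·15 = 77/6
Expected profit = 77/6 − 5 = 47/6 ≈ $7.83

$7.83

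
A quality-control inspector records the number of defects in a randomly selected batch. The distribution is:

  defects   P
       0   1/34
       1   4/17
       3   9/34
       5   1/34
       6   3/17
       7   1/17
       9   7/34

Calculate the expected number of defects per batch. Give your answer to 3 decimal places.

E[X] = (1/34)·0 + (4/17)·1 + (9/34)·3 + (1/34)·5 + (3/17)·6 + (1/17)·7 + (7/34)·9
     = 9/2 ≈ 4.500

4.500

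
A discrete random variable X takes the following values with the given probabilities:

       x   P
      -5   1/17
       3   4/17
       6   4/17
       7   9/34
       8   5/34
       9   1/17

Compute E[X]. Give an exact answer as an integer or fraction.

E[X] = (1/17)·(-5) + (4/17)·3 + (4/17)·6 + (9/34)·7 + (5/34)·8 + (1/17)·9
     = 183/34

183/34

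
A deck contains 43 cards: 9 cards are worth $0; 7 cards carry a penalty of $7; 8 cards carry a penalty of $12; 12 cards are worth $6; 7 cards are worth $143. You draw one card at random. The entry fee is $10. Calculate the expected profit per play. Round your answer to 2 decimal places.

$11.58

E[payout] = (9/43)·0 + (7/43)·(-7) + (8/43)·(-12) + (12/43)·6 + (7/43)·143 = 928/43
Expected profit = 928/43 − 10 = 498/43 ≈ $11.58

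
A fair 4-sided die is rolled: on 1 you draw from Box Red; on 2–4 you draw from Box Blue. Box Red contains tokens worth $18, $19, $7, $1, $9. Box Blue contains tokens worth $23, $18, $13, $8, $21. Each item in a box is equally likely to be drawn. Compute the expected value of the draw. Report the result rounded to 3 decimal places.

E[X | Box Red] = (18 + 19 + 7 + 1 + 9)/5 = 54/5
E[X | Box Blue] = (23 + 18 + 13 + 8 + 21)/5 = 83/5
E[X] = (1/4)·54/5 + (3/4)·83/5 = 303/20 ≈ 15.150

$15.150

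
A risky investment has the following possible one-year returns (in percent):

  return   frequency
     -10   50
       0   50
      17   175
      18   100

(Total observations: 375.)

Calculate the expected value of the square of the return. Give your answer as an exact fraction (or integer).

Total = 375, so P(return=-10) = 50/375, etc.
E[X²] = (2/15)·100 + (2/15)·0 + (7/15)·289 + (4/15)·324
     = 1173/5

1173/5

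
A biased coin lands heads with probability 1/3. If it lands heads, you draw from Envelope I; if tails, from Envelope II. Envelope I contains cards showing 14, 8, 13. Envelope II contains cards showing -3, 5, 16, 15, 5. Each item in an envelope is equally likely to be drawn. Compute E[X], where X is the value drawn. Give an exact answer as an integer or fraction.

E[X | Envelope I] = (14 + 8 + 13)/3 = 35/3
E[X | Envelope II] = (-3 + 5 + 16 + 15 + 5)/5 = 38/5
E[X] = (1/3)·35/3 + (2/3)·38/5 = 403/45

403/45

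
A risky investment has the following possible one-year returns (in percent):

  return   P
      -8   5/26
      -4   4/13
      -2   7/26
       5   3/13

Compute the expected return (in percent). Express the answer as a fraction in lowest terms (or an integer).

E[X] = (5/26)·(-8) + (4/13)·(-4) + (7/26)·(-2) + (3/13)·5
     = -28/13

-28/13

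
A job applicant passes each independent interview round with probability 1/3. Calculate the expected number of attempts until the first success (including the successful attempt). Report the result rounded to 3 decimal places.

3.000

For a geometric distribution, E[trials] = 1/p = 1/(1/3) = 3.
≈ 3.000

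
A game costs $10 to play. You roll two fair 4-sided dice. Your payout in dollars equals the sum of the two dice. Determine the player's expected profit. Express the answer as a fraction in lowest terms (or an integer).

Distribution of the sum of the two dice: 2 w.p. 1/16, 3 w.p. 1/8, 4 w.p. 3/16, 5 w.p. 1/4, 6 w.p. 3/16, 7 w.p. 1/8, …
E[payout] = (1/16)·2 + (1/8)·3 + (3/16)·4 + (1/4)·5 + (3/16)·6 + (1/8)·7 + (1/16)·8 = 5
Expected profit = 5 − 10 = -5

-$5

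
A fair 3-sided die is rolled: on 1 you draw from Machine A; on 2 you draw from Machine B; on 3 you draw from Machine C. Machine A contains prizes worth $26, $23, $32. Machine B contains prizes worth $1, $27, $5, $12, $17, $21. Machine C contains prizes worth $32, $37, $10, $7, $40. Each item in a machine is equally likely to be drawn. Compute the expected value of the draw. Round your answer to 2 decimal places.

E[X | Machine A] = (26 + 23 + 32)/3 = 27
E[X | Machine B] = (1 + 27 + 5 + 12 + 17 + 21)/6 = 83/6
E[X | Machine C] = (32 + 37 + 10 + 7 + 40)/5 = 126/5
E[X] = (1/3)·27 + (1/3)·83/6 + (1/3)·126/5 = 1981/90 ≈ 22.01

$22.01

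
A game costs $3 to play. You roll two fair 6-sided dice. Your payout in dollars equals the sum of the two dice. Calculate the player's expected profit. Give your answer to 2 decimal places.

$4.00

Distribution of the sum of the two dice: 2 w.p. 1/36, 3 w.p. 1/18, 4 w.p. 1/12, 5 w.p. 1/9, 6 w.p. 5/36, 7 w.p. 1/6, …
E[payout] = (1/36)·2 + (1/18)·3 + (1/12)·4 + (1/9)·5 + (5/36)·6 + (1/6)·7 + (5/36)·8 + (1/9)·9 + (1/12)·10 + (1/18)·11 + (1/36)·12 = 7
Expected profit = 7 − 3 = 4 ≈ $4.00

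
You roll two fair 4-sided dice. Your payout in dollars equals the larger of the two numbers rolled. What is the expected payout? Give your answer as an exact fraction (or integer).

25/8 dollars

Distribution of the larger of the two numbers rolled: 1 w.p. 1/16, 2 w.p. 3/16, 3 w.p. 5/16, 4 w.p. 7/16
E[payout] = (1/16)·1 + (3/16)·2 + (5/16)·3 + (7/16)·4 = 25/8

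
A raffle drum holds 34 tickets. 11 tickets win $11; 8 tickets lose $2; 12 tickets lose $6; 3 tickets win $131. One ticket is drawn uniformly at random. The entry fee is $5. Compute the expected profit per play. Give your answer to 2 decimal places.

$7.53

E[payout] = (11/34)·11 + (8/34)·(-2) + (12/34)·(-6) + (3/34)·131 = 213/17
Expected profit = 213/17 − 5 = 128/17 ≈ $7.53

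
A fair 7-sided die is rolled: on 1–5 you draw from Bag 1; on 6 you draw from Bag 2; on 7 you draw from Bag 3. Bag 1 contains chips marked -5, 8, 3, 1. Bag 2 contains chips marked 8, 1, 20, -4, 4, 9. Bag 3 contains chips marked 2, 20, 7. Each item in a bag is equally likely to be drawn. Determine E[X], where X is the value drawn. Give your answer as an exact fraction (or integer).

E[X | Bag 1] = (-5 + 8 + 3 + 1)/4 = 7/4
E[X | Bag 2] = (8 + 1 + 20 − 4 + 4 + 9)/6 = 19/3
E[X | Bag 3] = (2 + 20 + 7)/3 = 29/3
E[X] = (5/7)·7/4 + (1/7)·19/3 + (1/7)·29/3 = 99/28

99/28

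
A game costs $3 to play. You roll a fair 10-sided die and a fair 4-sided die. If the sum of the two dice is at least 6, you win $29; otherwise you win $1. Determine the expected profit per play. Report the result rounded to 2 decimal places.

E[payout] = (1/4)·1 + (3/4)·29 = 22
Expected profit = 22 − 3 = 19 ≈ $19.00

$19.00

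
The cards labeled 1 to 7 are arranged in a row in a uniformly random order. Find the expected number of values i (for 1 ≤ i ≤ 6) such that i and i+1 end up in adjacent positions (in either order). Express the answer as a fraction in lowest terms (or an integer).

For each i ∈ {1,…,6}, let Xᵢ = 1 if i and i+1 are adjacent. P(Xᵢ=1) = 2·(7−1)!/7! = 2/7.
By linearity, E[ΣXᵢ] = (6)·(2/7) = 12/7.

12/7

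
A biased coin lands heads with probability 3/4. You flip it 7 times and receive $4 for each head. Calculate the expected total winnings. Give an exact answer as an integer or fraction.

E[#heads] = 7·3/4 = 21/4 (linearity over flips).
E[winnings] = 4·21/4 = 21.

$21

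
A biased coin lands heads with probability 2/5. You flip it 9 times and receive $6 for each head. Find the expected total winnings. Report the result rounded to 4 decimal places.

$21.6000

E[#heads] = 9·2/5 = 18/5 (linearity over flips).
E[winnings] = 6·18/5 = 108/5.
≈ 21.6000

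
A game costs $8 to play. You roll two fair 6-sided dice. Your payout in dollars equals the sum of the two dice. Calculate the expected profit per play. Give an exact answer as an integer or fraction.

-$1

Distribution of the sum of the two dice: 2 w.p. 1/36, 3 w.p. 1/18, 4 w.p. 1/12, 5 w.p. 1/9, 6 w.p. 5/36, 7 w.p. 1/6, …
E[payout] = (1/36)·2 + (1/18)·3 + (1/12)·4 + (1/9)·5 + (5/36)·6 + (1/6)·7 + (5/36)·8 + (1/9)·9 + (1/12)·10 + (1/18)·11 + (1/36)·12 = 7
Expected profit = 7 − 8 = -1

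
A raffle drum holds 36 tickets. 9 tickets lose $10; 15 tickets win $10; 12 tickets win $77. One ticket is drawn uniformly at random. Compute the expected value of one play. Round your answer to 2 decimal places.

E[payout] = (9/36)·(-10) + (15/36)·10 + (12/36)·77 = 82/3
≈ $27.33

$27.33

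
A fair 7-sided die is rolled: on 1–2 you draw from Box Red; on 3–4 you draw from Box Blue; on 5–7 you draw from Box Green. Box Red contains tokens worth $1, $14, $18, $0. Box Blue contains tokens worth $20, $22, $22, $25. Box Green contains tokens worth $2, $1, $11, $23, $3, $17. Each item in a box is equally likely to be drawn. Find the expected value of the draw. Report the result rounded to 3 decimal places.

$12.786

E[X | Box Red] = (1 + 14 + 18 + 0)/4 = 33/4
E[X | Box Blue] = (20 + 22 + 22 + 25)/4 = 89/4
E[X | Box Green] = (2 + 1 + 11 + 23 + 3 + 17)/6 = 19/2
E[X] = (2/7)·33/4 + (2/7)·89/4 + (3/7)·19/2 = 179/14 ≈ 12.786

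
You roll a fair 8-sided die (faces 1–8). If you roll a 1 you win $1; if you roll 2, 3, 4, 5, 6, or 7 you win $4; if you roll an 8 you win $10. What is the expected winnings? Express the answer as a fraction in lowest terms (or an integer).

E[payout] = (1/8)·1 + (3/4)·4 + (1/8)·10 = 35/8

35/8 dollars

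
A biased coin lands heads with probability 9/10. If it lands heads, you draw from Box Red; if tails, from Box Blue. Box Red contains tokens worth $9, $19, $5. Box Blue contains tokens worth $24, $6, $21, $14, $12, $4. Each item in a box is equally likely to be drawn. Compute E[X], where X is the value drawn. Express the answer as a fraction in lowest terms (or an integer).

45/4 dollars

E[X | Box Red] = (9 + 19 + 5)/3 = 11
E[X | Box Blue] = (24 + 6 + 21 + 14 + 12 + 4)/6 = 27/2
E[X] = (9/10)·11 + (1/10)·27/2 = 45/4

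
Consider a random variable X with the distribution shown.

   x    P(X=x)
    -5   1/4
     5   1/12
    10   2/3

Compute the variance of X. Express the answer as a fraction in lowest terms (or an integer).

1475/36

E[X] = (1/4)·(-5) + (1/12)·5 + (2/3)·10 = 35/6
E[X²] = (1/4)·25 + (1/12)·25 + (2/3)·100 = 75
Var(X) = 75 − (35/6)² = 1475/36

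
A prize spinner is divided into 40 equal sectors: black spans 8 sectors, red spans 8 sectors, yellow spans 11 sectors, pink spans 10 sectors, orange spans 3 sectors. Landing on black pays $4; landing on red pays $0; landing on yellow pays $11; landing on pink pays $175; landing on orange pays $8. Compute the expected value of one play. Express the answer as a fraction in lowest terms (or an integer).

E[payout] = (8/40)·4 + (8/40)·0 + (11/40)·11 + (10/40)·175 + (3/40)·8 = 1927/40

1927/40 dollars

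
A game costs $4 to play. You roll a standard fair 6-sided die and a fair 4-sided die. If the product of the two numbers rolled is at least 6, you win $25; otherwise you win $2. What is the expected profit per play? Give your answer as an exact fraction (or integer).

99/8 dollars

E[payout] = (3/8)·2 + (5/8)·25 = 131/8
Expected profit = 131/8 − 4 = 99/8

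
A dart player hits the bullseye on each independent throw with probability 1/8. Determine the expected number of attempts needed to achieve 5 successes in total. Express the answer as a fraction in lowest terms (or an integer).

By linearity (sum of 5 independent geometric waits), E[trials] = 5/p = 5/(1/8) = 40.

40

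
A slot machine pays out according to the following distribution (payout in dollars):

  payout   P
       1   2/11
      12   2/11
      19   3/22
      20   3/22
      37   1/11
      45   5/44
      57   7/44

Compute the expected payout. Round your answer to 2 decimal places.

E[X] = (2/11)·1 + (2/11)·12 + (3/22)·19 + (3/22)·20 + (1/11)·37 + (5/44)·45 + (7/44)·57
     = 555/22 ≈ 25.23

$25.23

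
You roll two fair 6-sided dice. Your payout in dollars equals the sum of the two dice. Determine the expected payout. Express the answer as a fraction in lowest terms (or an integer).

Distribution of the sum of the two dice: 2 w.p. 1/36, 3 w.p. 1/18, 4 w.p. 1/12, 5 w.p. 1/9, 6 w.p. 5/36, 7 w.p. 1/6, …
E[payout] = (1/36)·2 + (1/18)·3 + (1/12)·4 + (1/9)·5 + (5/36)·6 + (1/6)·7 + (5/36)·8 + (1/9)·9 + (1/12)·10 + (1/18)·11 + (1/36)·12 = 7

$7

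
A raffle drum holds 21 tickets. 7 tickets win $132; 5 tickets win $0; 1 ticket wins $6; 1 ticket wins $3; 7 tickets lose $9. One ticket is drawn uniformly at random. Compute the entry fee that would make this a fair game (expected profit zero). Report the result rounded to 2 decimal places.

$41.43

E[payout] = (7/21)·132 + (5/21)·0 + (1/21)·6 + (1/21)·3 + (7/21)·(-9) = 290/7
Fair fee = E[payout] = 290/7 ≈ $41.43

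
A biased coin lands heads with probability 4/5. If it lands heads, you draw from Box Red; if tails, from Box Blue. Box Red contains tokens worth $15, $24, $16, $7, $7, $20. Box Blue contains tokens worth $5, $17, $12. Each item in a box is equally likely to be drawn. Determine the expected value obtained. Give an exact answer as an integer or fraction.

E[X | Box Red] = (15 + 24 + 16 + 7 + 7 + 20)/6 = 89/6
E[X | Box Blue] = (5 + 17 + 12)/3 = 34/3
E[X] = (4/5)·89/6 + (1/5)·34/3 = 212/15

212/15 dollars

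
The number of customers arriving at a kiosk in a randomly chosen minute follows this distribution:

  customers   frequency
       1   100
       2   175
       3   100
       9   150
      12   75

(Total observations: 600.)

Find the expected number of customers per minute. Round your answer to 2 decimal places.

Total = 600, so P(customers=1) = 100/600, etc.
E[X] = (1/6)·1 + (7/24)·2 + (1/6)·3 + (1/4)·9 + (1/8)·12
     = 5 ≈ 5.00

5.00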